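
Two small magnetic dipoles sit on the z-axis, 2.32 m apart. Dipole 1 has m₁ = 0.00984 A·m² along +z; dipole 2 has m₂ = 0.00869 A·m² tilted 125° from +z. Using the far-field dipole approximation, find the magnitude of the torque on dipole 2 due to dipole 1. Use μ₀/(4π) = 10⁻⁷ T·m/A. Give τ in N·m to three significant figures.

Dipole B is on the axis of dipole A, so B₁ there is axial: B₁ = (μ₀/4π)·2m₁/r³ along +z.
B₁ = 2(10⁻⁷)(0.00984)/(2.32)³ = 1.576×10⁻¹⁰ T.
τ = m₂ B₁ sinθ.
τ = (0.00869)(1.576×10⁻¹⁰)·sin125° = 1.122×10⁻¹² N·m.

τ ≈ 1.12×10⁻¹² N·m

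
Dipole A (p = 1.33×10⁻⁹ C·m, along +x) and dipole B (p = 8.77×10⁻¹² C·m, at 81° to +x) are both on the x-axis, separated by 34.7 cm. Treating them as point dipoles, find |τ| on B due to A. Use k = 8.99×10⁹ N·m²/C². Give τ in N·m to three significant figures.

τ ≈ 4.96×10⁻⁹ N·m

The second dipole sits on the axis of the first, so the field there is axial: E₁ = 2kp₁/r³ along +x.
E₁ = 2(8.99×10⁹)(1.33×10⁻⁹)/(0.347)³ = 572.3 N/C.
Torque on the second dipole: τ = p₂ E₁ sinθ.
τ = (8.77×10⁻¹²)(572.3)·sin81° = 4.958×10⁻⁹ N·m.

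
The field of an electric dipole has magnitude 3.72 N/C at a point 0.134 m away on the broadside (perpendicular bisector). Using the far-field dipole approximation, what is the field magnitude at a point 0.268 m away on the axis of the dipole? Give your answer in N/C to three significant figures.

E ≈ 0.930 N/C

Dipole fields scale as 1/r³ in the far field.
The axial field is twice the equatorial field at the same r, so the geometry factor is 2/1.
E₂ = E₁ · (2/1) · (r₁/r₂)³ = 3.72 · 2 · (0.134/0.268)³.
(r₁/r₂)³ = (0.5)³ = 0.125.
E₂ ≈ 0.9300 N/C.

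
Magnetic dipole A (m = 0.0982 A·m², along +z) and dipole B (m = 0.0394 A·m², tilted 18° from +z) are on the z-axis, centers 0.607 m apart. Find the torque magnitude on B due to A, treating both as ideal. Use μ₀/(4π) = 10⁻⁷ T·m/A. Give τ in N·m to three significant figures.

Dipole B is on the axis of dipole A, so B₁ there is axial: B₁ = (μ₀/4π)·2m₁/r³ along +z.
B₁ = 2(10⁻⁷)(0.0982)/(0.607)³ = 8.782×10⁻⁸ T.
τ = m₂ B₁ sinθ.
τ = (0.0394)(8.782×10⁻⁸)·sin18° = 1.069×10⁻⁹ N·m.

τ ≈ 1.07×10⁻⁹ N·m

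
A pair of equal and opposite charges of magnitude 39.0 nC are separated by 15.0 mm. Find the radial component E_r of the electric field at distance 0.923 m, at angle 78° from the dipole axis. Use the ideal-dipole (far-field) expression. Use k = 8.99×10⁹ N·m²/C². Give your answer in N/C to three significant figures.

E_r ≈ 2.78 N/C

Dipole moment p = qd = (3.90×10⁻⁸ C)(0.0150 m) = 5.85×10⁻¹⁰ C·m.
For a dipole, E_r = (2kp cosθ)/r³.
kp/r³ = (8.99×10⁹)(5.85×10⁻¹⁰)/(0.923)³ = 6.688 N/C.
E_r = 2·6.688·cos78° = 2.781 N/C.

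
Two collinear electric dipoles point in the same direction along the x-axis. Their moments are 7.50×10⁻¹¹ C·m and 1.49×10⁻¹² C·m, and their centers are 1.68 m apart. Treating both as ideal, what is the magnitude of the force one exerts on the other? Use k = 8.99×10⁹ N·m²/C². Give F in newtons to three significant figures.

F ≈ 7.57×10⁻¹³ N

On-axis field of dipole 1 at distance r: E = 2kp₁/r³. Force on dipole 2 is F = p₂·dE/dr (gradient along axis).
dE/dr = −6kp₁/r⁴, so |F| = 6kp₁p₂/r⁴ (attractive for aligned moments).
F = 6(8.99×10⁹)(7.50×10⁻¹¹)(1.49×10⁻¹²)/(1.68)⁴ = 7.567×10⁻¹³ N.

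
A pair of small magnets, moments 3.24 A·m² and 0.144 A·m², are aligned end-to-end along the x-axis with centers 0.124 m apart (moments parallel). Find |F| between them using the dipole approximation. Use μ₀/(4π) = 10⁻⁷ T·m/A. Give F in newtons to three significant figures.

On-axis B of dipole 1: B = (μ₀/4π)·2m₁/r³. Force on dipole 2: F = m₂·dB/dr.
dB/dr = −(μ₀/4π)·6m₁/r⁴, so |F| = (μ₀/4π)·6m₁m₂/r⁴.
F = 6(10⁻⁷)(3.24)(0.144)/(0.124)⁴ = 0.001184 N.

F ≈ 0.00118 N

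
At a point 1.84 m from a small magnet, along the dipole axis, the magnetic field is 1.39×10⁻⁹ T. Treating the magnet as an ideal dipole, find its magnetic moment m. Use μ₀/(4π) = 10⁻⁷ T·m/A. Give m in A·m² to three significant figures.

On axis B = (μ₀/4π)·2m/r³, so m = Br³·4π/(μ₀·2).
m = (1.39×10⁻⁹)·(1.84)³ / (2·10⁻⁷) = 0.04330 A·m².

m ≈ 0.0433 A·m²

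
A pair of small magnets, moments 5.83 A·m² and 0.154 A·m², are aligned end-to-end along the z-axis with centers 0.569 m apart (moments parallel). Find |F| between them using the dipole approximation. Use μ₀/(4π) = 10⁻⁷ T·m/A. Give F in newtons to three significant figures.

On-axis B of dipole 1: B = (μ₀/4π)·2m₁/r³. Force on dipole 2: F = m₂·dB/dr.
dB/dr = −(μ₀/4π)·6m₁/r⁴, so |F| = (μ₀/4π)·6m₁m₂/r⁴.
F = 6(10⁻⁷)(5.83)(0.154)/(0.569)⁴ = 5.139×10⁻⁶ N.

F ≈ 5.14×10⁻⁶ N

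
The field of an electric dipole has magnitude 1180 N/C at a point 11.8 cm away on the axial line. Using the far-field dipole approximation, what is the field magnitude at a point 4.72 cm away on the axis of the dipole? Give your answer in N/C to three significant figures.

Dipole fields scale as 1/r³ in the far field; the geometry is the same at both points.
E₂ = E₁ · (r₁/r₂)³ = 1180 · (11.8/4.72)³.
(r₁/r₂)³ = (2.5)³ = 15.62.
E₂ ≈ 1.844×10⁴ N/C.

E ≈ 1.84×10⁴ N/C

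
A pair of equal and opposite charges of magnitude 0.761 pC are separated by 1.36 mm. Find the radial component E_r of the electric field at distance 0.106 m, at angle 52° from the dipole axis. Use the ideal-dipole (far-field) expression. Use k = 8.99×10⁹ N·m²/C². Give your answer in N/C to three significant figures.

Dipole moment p = qd = (7.61×10⁻¹³ C)(0.00136 m) = 1.035×10⁻¹⁵ C·m.
For a dipole, E_r = (2kp cosθ)/r³.
kp/r³ = (8.99×10⁹)(1.035×10⁻¹⁵)/(0.106)³ = 0.007812 N/C.
E_r = 2·0.007812·cos52° = 0.009620 N/C.

E_r ≈ 0.00962 N/C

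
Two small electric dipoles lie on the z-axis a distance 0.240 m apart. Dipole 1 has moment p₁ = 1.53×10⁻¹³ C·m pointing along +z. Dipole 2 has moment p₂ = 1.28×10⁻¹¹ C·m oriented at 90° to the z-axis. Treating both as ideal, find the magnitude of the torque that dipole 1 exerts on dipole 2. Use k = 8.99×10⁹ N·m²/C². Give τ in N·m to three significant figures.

τ ≈ 2.55×10⁻¹² N·m

The second dipole sits on the axis of the first, so the field there is axial: E₁ = 2kp₁/r³ along +z.
E₁ = 2(8.99×10⁹)(1.53×10⁻¹³)/(0.240)³ = 0.1990 N/C.
Torque on the second dipole: τ = p₂ E₁ sinθ.
τ = (1.28×10⁻¹¹)(0.1990)·sin90° = 2.547×10⁻¹² N·m.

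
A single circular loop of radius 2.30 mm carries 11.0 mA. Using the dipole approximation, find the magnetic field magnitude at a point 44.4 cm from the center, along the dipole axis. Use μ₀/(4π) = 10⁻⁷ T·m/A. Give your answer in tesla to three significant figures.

B ≈ 4.18×10⁻¹³ T

Magnetic moment m = IA = Iπa² = (0.0110)·π·(0.00230)² = 1.828×10⁻⁷ A·m².
On axis B = (μ₀/4π)·2m/r³.
B = 2·(10⁻⁷)·(1.828×10⁻⁷) / (0.444)³ = 4.177×10⁻¹³ T.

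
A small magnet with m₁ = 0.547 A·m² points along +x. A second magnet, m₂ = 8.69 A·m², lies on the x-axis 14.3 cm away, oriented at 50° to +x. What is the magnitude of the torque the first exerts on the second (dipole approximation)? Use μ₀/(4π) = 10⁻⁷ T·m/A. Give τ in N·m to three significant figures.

Dipole B is on the axis of dipole A, so B₁ there is axial: B₁ = (μ₀/4π)·2m₁/r³ along +x.
B₁ = 2(10⁻⁷)(0.547)/(0.143)³ = 3.741×10⁻⁵ T.
τ = m₂ B₁ sinθ.
τ = (8.69)(3.741×10⁻⁵)·sin50° = 2.490×10⁻⁴ N·m.

τ ≈ 2.49×10⁻⁴ N·m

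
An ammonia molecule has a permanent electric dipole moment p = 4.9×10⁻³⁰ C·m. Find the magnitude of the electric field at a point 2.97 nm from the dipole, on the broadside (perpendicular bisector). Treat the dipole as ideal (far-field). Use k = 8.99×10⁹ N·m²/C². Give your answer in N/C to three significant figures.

E ≈ 1.68×10⁶ N/C

On the perpendicular bisector E = kp/r³ (half the axial value at the same distance).
E = (8.99×10⁹)(4.90×10⁻³⁰) / (2.97×10⁻⁹)³ = 1.681×10⁶ N/C.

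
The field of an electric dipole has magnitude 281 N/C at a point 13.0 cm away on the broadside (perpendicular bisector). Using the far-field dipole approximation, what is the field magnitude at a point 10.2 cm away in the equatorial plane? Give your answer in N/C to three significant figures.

E ≈ 582 N/C

Dipole fields scale as 1/r³ in the far field; the geometry is the same at both points.
E₂ = E₁ · (r₁/r₂)³ = 281 · (13.0/10.2)³.
(r₁/r₂)³ = (1.275)³ = 2.07.
E₂ ≈ 581.7 N/C.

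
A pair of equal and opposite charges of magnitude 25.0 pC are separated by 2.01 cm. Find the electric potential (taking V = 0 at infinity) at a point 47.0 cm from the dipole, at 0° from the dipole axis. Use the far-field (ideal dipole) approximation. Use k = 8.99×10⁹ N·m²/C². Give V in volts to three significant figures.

V ≈ 0.0205 V

Dipole moment p = qd = (2.50×10⁻¹¹ C)(0.0201 m) = 5.025×10⁻¹³ C·m.
The dipole potential is V = kp cosθ / r².
V = (8.99×10⁹)(5.025×10⁻¹³)·cos0° / (0.470)² = 0.02045 V.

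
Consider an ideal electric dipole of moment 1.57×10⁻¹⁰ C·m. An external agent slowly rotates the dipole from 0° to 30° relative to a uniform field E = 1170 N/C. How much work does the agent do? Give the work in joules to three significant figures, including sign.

W_ext = ΔU = U(θ₂) − U(θ₁) = −pE cosθ₂ − (−pE cosθ₁) = pE(cosθ₁ − cosθ₂).
W = (1.57×10⁻¹⁰)(1170)·(cos0° − cos30°) = (1.837×10⁻⁷)·(+0.1340) = 2.461×10⁻⁸ J.

W ≈ 2.46×10⁻⁸ J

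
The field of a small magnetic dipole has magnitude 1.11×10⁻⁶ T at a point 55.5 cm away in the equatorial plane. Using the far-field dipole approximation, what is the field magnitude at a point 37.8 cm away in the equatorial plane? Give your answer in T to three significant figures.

Dipole fields scale as 1/r³ in the far field; the geometry is the same at both points.
B₂ = B₁ · (r₁/r₂)³ = 1.11×10⁻⁶ · (55.5/37.8)³.
(r₁/r₂)³ = (1.468)³ = 3.165.
B₂ ≈ 3.513×10⁻⁶ T.

B ≈ 3.51×10⁻⁶ T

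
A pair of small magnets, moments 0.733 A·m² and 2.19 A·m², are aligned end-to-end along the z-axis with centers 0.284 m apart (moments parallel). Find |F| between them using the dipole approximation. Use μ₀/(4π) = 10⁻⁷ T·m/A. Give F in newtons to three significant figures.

F ≈ 1.48×10⁻⁴ N

On-axis B of dipole 1: B = (μ₀/4π)·2m₁/r³. Force on dipole 2: F = m₂·dB/dr.
dB/dr = −(μ₀/4π)·6m₁/r⁴, so |F| = (μ₀/4π)·6m₁m₂/r⁴.
F = 6(10⁻⁷)(0.733)(2.19)/(0.284)⁴ = 1.481×10⁻⁴ N.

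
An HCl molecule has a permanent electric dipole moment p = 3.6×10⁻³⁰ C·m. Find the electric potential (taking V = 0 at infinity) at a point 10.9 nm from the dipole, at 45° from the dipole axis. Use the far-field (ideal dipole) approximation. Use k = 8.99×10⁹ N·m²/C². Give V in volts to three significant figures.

The dipole potential is V = kp cosθ / r².
V = (8.99×10⁹)(3.60×10⁻³⁰)·cos45° / (1.09×10⁻⁸)² = 1.926×10⁻⁴ V.

V ≈ 1.93×10⁻⁴ V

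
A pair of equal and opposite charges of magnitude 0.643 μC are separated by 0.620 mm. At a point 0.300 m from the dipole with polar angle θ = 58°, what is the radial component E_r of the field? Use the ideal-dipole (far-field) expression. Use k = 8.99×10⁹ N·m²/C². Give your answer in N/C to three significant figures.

E_r ≈ 141 N/C

Dipole moment p = qd = (6.43×10⁻⁷ C)(6.20×10⁻⁴ m) = 3.987×10⁻¹⁰ C·m.
For a dipole, E_r = (2kp cosθ)/r³.
kp/r³ = (8.99×10⁹)(3.987×10⁻¹⁰)/(0.300)³ = 132.8 N/C.
E_r = 2·132.8·cos58° = 140.7 N/C.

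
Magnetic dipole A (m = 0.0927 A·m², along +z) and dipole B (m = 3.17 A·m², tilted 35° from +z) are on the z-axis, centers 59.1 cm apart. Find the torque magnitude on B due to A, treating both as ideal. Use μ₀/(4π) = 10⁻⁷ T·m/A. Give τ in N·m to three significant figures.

τ ≈ 1.63×10⁻⁷ N·m

Dipole B is on the axis of dipole A, so B₁ there is axial: B₁ = (μ₀/4π)·2m₁/r³ along +z.
B₁ = 2(10⁻⁷)(0.0927)/(0.591)³ = 8.981×10⁻⁸ T.
τ = m₂ B₁ sinθ.
τ = (3.17)(8.981×10⁻⁸)·sin35° = 1.633×10⁻⁷ N·m.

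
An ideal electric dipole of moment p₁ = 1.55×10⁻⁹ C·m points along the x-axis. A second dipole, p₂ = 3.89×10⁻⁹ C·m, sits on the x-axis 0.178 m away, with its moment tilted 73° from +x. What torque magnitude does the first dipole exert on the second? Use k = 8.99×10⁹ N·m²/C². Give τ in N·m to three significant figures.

τ ≈ 1.84×10⁻⁵ N·m

The second dipole sits on the axis of the first, so the field there is axial: E₁ = 2kp₁/r³ along +x.
E₁ = 2(8.99×10⁹)(1.55×10⁻⁹)/(0.178)³ = 4942 N/C.
Torque on the second dipole: τ = p₂ E₁ sinθ.
τ = (3.89×10⁻⁹)(4942)·sin73° = 1.838×10⁻⁵ N·m.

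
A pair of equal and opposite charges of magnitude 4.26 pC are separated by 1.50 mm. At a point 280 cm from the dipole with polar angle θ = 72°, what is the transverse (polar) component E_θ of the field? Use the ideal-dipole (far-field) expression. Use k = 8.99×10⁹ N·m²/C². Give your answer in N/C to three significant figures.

E_θ ≈ 2.49×10⁻⁶ N/C

Dipole moment p = qd = (4.26×10⁻¹² C)(0.00150 m) = 6.39×10⁻¹⁵ C·m.
For a dipole, E_θ = (kp sinθ)/r³.
kp/r³ = (8.99×10⁹)(6.39×10⁻¹⁵)/(2.80)³ = 2.617×10⁻⁶ N/C.
E_θ = 2.617×10⁻⁶·sin72° = 2.489×10⁻⁶ N/C.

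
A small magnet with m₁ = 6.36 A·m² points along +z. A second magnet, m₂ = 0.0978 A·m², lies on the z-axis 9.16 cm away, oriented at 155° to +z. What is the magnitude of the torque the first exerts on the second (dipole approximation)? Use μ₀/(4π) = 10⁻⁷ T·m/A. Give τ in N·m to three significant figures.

Dipole B is on the axis of dipole A, so B₁ there is axial: B₁ = (μ₀/4π)·2m₁/r³ along +z.
B₁ = 2(10⁻⁷)(6.36)/(0.0916)³ = 0.001655 T.
τ = m₂ B₁ sinθ.
τ = (0.0978)(0.001655)·sin155° = 6.840×10⁻⁵ N·m.

τ ≈ 6.84×10⁻⁵ N·m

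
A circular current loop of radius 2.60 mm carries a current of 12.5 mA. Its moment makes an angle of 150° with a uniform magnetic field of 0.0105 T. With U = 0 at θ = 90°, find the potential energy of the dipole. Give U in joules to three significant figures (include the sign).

U ≈ 2.41×10⁻⁹ J

Magnetic moment m = IA = Iπa² = (0.0125)·π·(0.00260)² = 2.655×10⁻⁷ A·m².
U = −m·B = −mB cosθ.
U = −(2.655×10⁻⁷)(0.0105)·cos150° = 2.414×10⁻⁹ J.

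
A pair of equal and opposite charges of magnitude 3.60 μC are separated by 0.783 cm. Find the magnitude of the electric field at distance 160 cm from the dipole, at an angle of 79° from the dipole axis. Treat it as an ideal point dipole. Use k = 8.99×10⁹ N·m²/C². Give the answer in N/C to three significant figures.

E ≈ 65.2 N/C

Dipole moment p = qd = (3.60×10⁻⁶ C)(0.00783 m) = 2.819×10⁻⁸ C·m.
At angle θ the dipole field magnitude is E = (kp/r³)·√(1 + 3cos²θ).
kp/r³ = (8.99×10⁹)(2.819×10⁻⁸) / (1.60)³ = 61.87 N/C.
√(1 + 3cos²79°) = √(1 + 3·0.0364) = √1.1092 ≈ 1.0532.
E ≈ 61.87 × 1.053 = 65.16 N/C.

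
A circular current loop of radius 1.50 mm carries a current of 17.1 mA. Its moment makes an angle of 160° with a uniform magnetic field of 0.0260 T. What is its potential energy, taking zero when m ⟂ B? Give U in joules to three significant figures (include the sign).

Magnetic moment m = IA = Iπa² = (0.0171)·π·(0.00150)² = 1.209×10⁻⁷ A·m².
U = −m·B = −mB cosθ.
U = −(1.209×10⁻⁷)(0.0260)·cos160° = 2.954×10⁻⁹ J.

U ≈ 2.95×10⁻⁹ J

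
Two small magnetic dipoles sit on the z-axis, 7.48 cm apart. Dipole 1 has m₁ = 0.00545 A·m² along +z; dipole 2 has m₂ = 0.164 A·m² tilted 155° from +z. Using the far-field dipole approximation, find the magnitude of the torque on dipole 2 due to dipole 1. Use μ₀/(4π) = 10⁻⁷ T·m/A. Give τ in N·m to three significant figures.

τ ≈ 1.81×10⁻⁷ N·m

Dipole B is on the axis of dipole A, so B₁ there is axial: B₁ = (μ₀/4π)·2m₁/r³ along +z.
B₁ = 2(10⁻⁷)(0.00545)/(0.0748)³ = 2.604×10⁻⁶ T.
τ = m₂ B₁ sinθ.
τ = (0.164)(2.604×10⁻⁶)·sin155° = 1.805×10⁻⁷ N·m.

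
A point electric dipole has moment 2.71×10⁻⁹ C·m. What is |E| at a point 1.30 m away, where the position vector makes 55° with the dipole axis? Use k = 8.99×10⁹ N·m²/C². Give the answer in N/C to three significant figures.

At angle θ the dipole field magnitude is E = (kp/r³)·√(1 + 3cos²θ).
kp/r³ = (8.99×10⁹)(2.71×10⁻⁹) / (1.30)³ = 11.09 N/C.
√(1 + 3cos²55°) = √(1 + 3·0.3290) = √1.9870 ≈ 1.4096.
E ≈ 11.09 × 1.410 = 15.63 N/C.

E ≈ 15.6 N/C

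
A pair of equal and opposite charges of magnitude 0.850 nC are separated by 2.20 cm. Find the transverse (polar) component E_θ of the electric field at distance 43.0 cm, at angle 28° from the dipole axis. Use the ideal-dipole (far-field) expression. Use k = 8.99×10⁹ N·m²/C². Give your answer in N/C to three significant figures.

Dipole moment p = qd = (8.50×10⁻¹⁰ C)(0.0220 m) = 1.87×10⁻¹¹ C·m.
For a dipole, E_θ = (kp sinθ)/r³.
kp/r³ = (8.99×10⁹)(1.87×10⁻¹¹)/(0.430)³ = 2.114 N/C.
E_θ = 2.114·sin28° = 0.9927 N/C.

E_θ ≈ 0.993 N/C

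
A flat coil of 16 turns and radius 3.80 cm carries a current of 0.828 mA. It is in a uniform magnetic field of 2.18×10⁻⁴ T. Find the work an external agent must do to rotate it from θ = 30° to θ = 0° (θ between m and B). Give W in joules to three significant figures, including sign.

W ≈ -1.76×10⁻⁹ J

m = NIA = NIπa² = 16·(8.28×10⁻⁴)·π·(0.0380)² = 6.01×10⁻⁵ A·m².
W_ext = ΔU = −mB cosθ₂ + mB cosθ₁ = mB(cosθ₁ − cosθ₂).
W = (6.01×10⁻⁵)(2.18×10⁻⁴)·(cos30° − cos0°) = (1.310×10⁻⁸)·(-0.1340) = -1.755×10⁻⁹ J.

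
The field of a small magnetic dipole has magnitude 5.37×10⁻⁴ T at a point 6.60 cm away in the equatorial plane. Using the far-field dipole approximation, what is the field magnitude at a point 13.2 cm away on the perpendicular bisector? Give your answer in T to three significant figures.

Dipole fields scale as 1/r³ in the far field; the geometry is the same at both points.
B₂ = B₁ · (r₁/r₂)³ = 5.37×10⁻⁴ · (6.60/13.2)³.
(r₁/r₂)³ = (0.5)³ = 0.125.
B₂ ≈ 6.713×10⁻⁵ T.

B ≈ 6.71×10⁻⁵ T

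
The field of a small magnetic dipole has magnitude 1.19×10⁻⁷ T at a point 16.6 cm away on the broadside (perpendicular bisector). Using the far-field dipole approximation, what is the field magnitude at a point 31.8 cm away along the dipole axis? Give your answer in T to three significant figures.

B ≈ 3.39×10⁻⁸ T

Dipole fields scale as 1/r³ in the far field.
The axial field is twice the equatorial field at the same r, so the geometry factor is 2/1.
B₂ = B₁ · (2/1) · (r₁/r₂)³ = 1.19×10⁻⁷ · 2 · (16.6/31.8)³.
(r₁/r₂)³ = (0.522)³ = 0.1422.
B₂ ≈ 3.385×10⁻⁸ T.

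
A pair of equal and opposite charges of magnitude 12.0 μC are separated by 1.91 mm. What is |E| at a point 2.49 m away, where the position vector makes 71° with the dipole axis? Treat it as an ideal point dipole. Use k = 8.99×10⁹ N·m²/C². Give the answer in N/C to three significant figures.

E ≈ 15.3 N/C

Dipole moment p = qd = (1.20×10⁻⁵ C)(0.00191 m) = 2.292×10⁻⁸ C·m.
At angle θ the dipole field magnitude is E = (kp/r³)·√(1 + 3cos²θ).
kp/r³ = (8.99×10⁹)(2.292×10⁻⁸) / (2.49)³ = 13.35 N/C.
√(1 + 3cos²71°) = √(1 + 3·0.1060) = √1.3180 ≈ 1.1480.
E ≈ 13.35 × 1.148 = 15.32 N/C.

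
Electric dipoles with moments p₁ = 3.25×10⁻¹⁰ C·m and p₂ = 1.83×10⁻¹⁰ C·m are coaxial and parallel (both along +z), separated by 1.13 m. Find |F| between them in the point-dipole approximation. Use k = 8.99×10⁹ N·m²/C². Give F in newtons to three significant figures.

F ≈ 1.97×10⁻⁹ N

On-axis field of dipole 1 at distance r: E = 2kp₁/r³. Force on dipole 2 is F = p₂·dE/dr (gradient along axis).
dE/dr = −6kp₁/r⁴, so |F| = 6kp₁p₂/r⁴ (attractive for aligned moments).
F = 6(8.99×10⁹)(3.25×10⁻¹⁰)(1.83×10⁻¹⁰)/(1.13)⁴ = 1.968×10⁻⁹ N.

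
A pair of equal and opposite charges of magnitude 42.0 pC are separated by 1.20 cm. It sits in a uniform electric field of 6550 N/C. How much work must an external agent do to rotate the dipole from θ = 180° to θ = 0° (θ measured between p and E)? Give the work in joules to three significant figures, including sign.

Dipole moment p = qd = (4.20×10⁻¹¹ C)(0.0120 m) = 5.04×10⁻¹³ C·m.
W_ext = ΔU = U(θ₂) − U(θ₁) = −pE cosθ₂ − (−pE cosθ₁) = pE(cosθ₁ − cosθ₂).
W = (5.04×10⁻¹³)(6550)·(cos180° − cos0°) = (3.301×10⁻⁹)·(-2.0000) = -6.602×10⁻⁹ J.

W ≈ -6.60×10⁻⁹ J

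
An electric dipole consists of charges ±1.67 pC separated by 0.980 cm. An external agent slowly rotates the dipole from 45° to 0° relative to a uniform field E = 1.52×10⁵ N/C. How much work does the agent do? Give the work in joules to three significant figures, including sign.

Dipole moment p = qd = (1.67×10⁻¹² C)(0.00980 m) = 1.637×10⁻¹⁴ C·m.
W_ext = ΔU = U(θ₂) − U(θ₁) = −pE cosθ₂ − (−pE cosθ₁) = pE(cosθ₁ − cosθ₂).
W = (1.637×10⁻¹⁴)(1.52×10⁵)·(cos45° − cos0°) = (2.488×10⁻⁹)·(-0.2929) = -7.288×10⁻¹⁰ J.

W ≈ -7.29×10⁻¹⁰ J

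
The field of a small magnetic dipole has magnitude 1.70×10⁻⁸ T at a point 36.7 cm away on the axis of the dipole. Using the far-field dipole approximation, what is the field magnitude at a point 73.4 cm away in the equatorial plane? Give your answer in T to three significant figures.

B ≈ 1.06×10⁻⁹ T

Dipole fields scale as 1/r³ in the far field.
The axial field is twice the equatorial field at the same r, so the geometry factor is 1/2.
B₂ = B₁ · (1/2) · (r₁/r₂)³ = 1.70×10⁻⁸ · 0.5 · (36.7/73.4)³.
(r₁/r₂)³ = (0.5)³ = 0.125.
B₂ ≈ 1.062×10⁻⁹ T.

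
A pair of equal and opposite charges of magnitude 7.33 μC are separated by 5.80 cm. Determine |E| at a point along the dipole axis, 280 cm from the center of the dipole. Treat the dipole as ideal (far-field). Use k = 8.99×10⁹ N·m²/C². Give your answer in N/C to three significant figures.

E ≈ 348 N/C

Dipole moment p = qd = (7.33×10⁻⁶ C)(0.0580 m) = 4.251×10⁻⁷ C·m.
On the dipole axis E = 2kp/r³.
E = 2·(8.99×10⁹)(4.251×10⁻⁷) / (2.80)³ = 348.2 N/C.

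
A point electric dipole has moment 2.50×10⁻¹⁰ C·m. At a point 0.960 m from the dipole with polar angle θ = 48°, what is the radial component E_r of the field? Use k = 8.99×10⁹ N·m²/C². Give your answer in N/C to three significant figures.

E_r ≈ 3.40 N/C

For a dipole, E_r = (2kp cosθ)/r³.
kp/r³ = (8.99×10⁹)(2.50×10⁻¹⁰)/(0.960)³ = 2.540 N/C.
E_r = 2·2.540·cos48° = 3.400 N/C.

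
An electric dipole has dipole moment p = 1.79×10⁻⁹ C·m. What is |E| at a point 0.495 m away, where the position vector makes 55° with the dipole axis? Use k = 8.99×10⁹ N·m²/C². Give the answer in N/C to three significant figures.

At angle θ the dipole field magnitude is E = (kp/r³)·√(1 + 3cos²θ).
kp/r³ = (8.99×10⁹)(1.79×10⁻⁹) / (0.495)³ = 132.7 N/C.
√(1 + 3cos²55°) = √(1 + 3·0.3290) = √1.9870 ≈ 1.4096.
E ≈ 132.7 × 1.410 = 187.0 N/C.

E ≈ 187 N/C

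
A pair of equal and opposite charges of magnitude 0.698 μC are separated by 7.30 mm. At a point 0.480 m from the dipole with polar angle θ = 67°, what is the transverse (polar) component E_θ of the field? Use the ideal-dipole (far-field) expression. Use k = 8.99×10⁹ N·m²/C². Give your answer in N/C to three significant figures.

Dipole moment p = qd = (6.98×10⁻⁷ C)(0.00730 m) = 5.095×10⁻⁹ C·m.
For a dipole, E_θ = (kp sinθ)/r³.
kp/r³ = (8.99×10⁹)(5.095×10⁻⁹)/(0.480)³ = 414.2 N/C.
E_θ = 414.2·sin67° = 381.2 N/C.

E_θ ≈ 381 N/C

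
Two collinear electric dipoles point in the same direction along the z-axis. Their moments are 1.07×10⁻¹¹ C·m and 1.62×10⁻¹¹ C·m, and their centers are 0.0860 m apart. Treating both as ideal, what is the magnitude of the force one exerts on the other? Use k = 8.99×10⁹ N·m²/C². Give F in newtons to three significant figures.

On-axis field of dipole 1 at distance r: E = 2kp₁/r³. Force on dipole 2 is F = p₂·dE/dr (gradient along axis).
dE/dr = −6kp₁/r⁴, so |F| = 6kp₁p₂/r⁴ (attractive for aligned moments).
F = 6(8.99×10⁹)(1.07×10⁻¹¹)(1.62×10⁻¹¹)/(0.0860)⁴ = 1.709×10⁻⁷ N.

F ≈ 1.71×10⁻⁷ N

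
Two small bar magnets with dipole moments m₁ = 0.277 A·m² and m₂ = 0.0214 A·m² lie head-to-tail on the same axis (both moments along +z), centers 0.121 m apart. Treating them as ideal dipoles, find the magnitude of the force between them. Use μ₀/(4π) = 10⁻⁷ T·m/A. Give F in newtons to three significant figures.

On-axis B of dipole 1: B = (μ₀/4π)·2m₁/r³. Force on dipole 2: F = m₂·dB/dr.
dB/dr = −(μ₀/4π)·6m₁/r⁴, so |F| = (μ₀/4π)·6m₁m₂/r⁴.
F = 6(10⁻⁷)(0.277)(0.0214)/(0.121)⁴ = 1.659×10⁻⁵ N.

F ≈ 1.66×10⁻⁵ N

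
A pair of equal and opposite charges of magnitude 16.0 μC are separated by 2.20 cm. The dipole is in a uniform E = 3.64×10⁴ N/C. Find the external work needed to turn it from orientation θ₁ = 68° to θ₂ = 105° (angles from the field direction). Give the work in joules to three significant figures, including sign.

Dipole moment p = qd = (1.60×10⁻⁵ C)(0.0220 m) = 3.52×10⁻⁷ C·m.
W_ext = ΔU = U(θ₂) − U(θ₁) = −pE cosθ₂ − (−pE cosθ₁) = pE(cosθ₁ − cosθ₂).
W = (3.52×10⁻⁷)(3.64×10⁴)·(cos68° − cos105°) = (0.01281)·(+0.6334) = 0.008116 J.

W ≈ 0.00812 J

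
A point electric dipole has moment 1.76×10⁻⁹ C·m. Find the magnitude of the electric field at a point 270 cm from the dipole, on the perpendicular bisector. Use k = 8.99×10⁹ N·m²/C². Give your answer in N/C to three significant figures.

E ≈ 0.804 N/C

In the equatorial plane E = kp/r³.
E = (8.99×10⁹)(1.76×10⁻⁹) / (2.70)³ = 0.8039 N/C.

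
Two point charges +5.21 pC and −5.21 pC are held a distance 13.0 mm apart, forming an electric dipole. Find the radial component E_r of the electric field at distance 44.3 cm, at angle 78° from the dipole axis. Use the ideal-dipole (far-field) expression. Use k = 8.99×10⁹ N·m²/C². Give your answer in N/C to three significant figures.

Dipole moment p = qd = (5.21×10⁻¹² C)(0.0130 m) = 6.773×10⁻¹⁴ C·m.
For a dipole, E_r = (2kp cosθ)/r³.
kp/r³ = (8.99×10⁹)(6.773×10⁻¹⁴)/(0.443)³ = 0.007004 N/C.
E_r = 2·0.007004·cos78° = 0.002912 N/C.

E_r ≈ 0.00291 N/C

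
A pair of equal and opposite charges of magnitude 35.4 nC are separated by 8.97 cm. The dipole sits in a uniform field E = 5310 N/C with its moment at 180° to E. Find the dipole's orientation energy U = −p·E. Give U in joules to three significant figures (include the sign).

Dipole moment p = qd = (3.54×10⁻⁸ C)(0.0897 m) = 3.175×10⁻⁹ C·m.
U = −p·E = −pE cosθ.
U = −(3.175×10⁻⁹)(5310)·cos180° = 1.686×10⁻⁵ J.

U ≈ 1.69×10⁻⁵ J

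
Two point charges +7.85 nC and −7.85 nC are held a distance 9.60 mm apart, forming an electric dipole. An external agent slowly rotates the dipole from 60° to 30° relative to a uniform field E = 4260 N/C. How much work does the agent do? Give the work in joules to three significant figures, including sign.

W ≈ -1.18×10⁻⁷ J

Dipole moment p = qd = (7.85×10⁻⁹ C)(0.00960 m) = 7.536×10⁻¹¹ C·m.
W_ext = ΔU = U(θ₂) − U(θ₁) = −pE cosθ₂ − (−pE cosθ₁) = pE(cosθ₁ − cosθ₂).
W = (7.536×10⁻¹¹)(4260)·(cos60° − cos30°) = (3.210×10⁻⁷)·(-0.3660) = -1.175×10⁻⁷ J.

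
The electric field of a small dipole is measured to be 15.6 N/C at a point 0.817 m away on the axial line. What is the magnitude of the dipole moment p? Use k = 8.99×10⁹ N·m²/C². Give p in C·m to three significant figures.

p ≈ 4.73×10⁻¹⁰ C·m

On axis E = 2kp/r³, so p = Er³/(2k).
p = (15.6)·(0.817)³ / (2·8.99×10⁹) = 4.732×10⁻¹⁰ C·m.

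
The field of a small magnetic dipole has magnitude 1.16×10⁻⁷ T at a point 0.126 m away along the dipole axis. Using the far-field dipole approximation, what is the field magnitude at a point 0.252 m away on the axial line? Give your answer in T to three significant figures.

Dipole fields scale as 1/r³ in the far field; the geometry is the same at both points.
B₂ = B₁ · (r₁/r₂)³ = 1.16×10⁻⁷ · (0.126/0.252)³.
(r₁/r₂)³ = (0.5)³ = 0.125.
B₂ ≈ 1.450×10⁻⁸ T.

B ≈ 1.45×10⁻⁸ T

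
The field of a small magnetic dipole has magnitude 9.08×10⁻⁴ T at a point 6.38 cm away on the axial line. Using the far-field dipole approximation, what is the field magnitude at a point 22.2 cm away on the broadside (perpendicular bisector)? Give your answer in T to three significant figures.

B ≈ 1.08×10⁻⁵ T

Dipole fields scale as 1/r³ in the far field.
The axial field is twice the equatorial field at the same r, so the geometry factor is 1/2.
B₂ = B₁ · (1/2) · (r₁/r₂)³ = 9.08×10⁻⁴ · 0.5 · (6.38/22.2)³.
(r₁/r₂)³ = (0.2874)³ = 0.02374.
B₂ ≈ 1.078×10⁻⁵ T.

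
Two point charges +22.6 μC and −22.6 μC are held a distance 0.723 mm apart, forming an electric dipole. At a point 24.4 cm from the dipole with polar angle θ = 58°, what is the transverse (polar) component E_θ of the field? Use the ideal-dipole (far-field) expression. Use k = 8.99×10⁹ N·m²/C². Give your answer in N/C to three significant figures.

Dipole moment p = qd = (2.26×10⁻⁵ C)(7.23×10⁻⁴ m) = 1.634×10⁻⁸ C·m.
For a dipole, E_θ = (kp sinθ)/r³.
kp/r³ = (8.99×10⁹)(1.634×10⁻⁸)/(0.244)³ = 1.011×10⁴ N/C.
E_θ = 1.011×10⁴·sin58° = 8576 N/C.

E_θ ≈ 8580 N/C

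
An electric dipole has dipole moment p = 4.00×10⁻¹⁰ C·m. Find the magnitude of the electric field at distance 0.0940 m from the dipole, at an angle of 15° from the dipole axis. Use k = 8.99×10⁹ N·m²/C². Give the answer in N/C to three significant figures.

At angle θ the dipole field magnitude is E = (kp/r³)·√(1 + 3cos²θ).
kp/r³ = (8.99×10⁹)(4.00×10⁻¹⁰) / (0.0940)³ = 4329 N/C.
√(1 + 3cos²15°) = √(1 + 3·0.9330) = √3.7990 ≈ 1.9491.
E ≈ 4329 × 1.949 = 8439 N/C.

E ≈ 8440 N/C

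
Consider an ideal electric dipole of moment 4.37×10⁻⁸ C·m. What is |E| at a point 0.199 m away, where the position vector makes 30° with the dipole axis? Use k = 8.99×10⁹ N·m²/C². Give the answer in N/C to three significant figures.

At angle θ the dipole field magnitude is E = (kp/r³)·√(1 + 3cos²θ).
kp/r³ = (8.99×10⁹)(4.37×10⁻⁸) / (0.199)³ = 4.985×10⁴ N/C.
√(1 + 3cos²30°) = √(1 + 3·0.7500) = √3.2500 ≈ 1.8028.
E ≈ 4.985×10⁴ × 1.803 = 8.987×10⁴ N/C.

E ≈ 8.99×10⁴ N/C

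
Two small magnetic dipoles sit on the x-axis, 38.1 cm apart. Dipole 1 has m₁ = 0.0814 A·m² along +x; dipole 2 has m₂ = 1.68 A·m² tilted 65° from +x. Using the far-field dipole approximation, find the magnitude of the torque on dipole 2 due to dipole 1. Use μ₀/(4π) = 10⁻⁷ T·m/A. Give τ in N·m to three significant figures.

Dipole B is on the axis of dipole A, so B₁ there is axial: B₁ = (μ₀/4π)·2m₁/r³ along +x.
B₁ = 2(10⁻⁷)(0.0814)/(0.381)³ = 2.944×10⁻⁷ T.
τ = m₂ B₁ sinθ.
τ = (1.68)(2.944×10⁻⁷)·sin65° = 4.482×10⁻⁷ N·m.

τ ≈ 4.48×10⁻⁷ N·m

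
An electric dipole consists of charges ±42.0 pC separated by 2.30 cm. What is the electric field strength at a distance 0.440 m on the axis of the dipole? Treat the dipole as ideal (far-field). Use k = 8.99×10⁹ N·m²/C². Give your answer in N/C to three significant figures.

E ≈ 0.204 N/C

Dipole moment p = qd = (4.20×10⁻¹¹ C)(0.0230 m) = 9.66×10⁻¹³ C·m.
On the dipole axis E = 2kp/r³.
E = 2·(8.99×10⁹)(9.66×10⁻¹³) / (0.440)³ = 0.2039 N/C.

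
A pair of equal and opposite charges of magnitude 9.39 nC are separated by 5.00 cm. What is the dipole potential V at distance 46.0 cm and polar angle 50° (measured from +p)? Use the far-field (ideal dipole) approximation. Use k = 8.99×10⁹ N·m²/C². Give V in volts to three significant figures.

Dipole moment p = qd = (9.39×10⁻⁹ C)(0.0500 m) = 4.695×10⁻¹⁰ C·m.
The dipole potential is V = kp cosθ / r².
V = (8.99×10⁹)(4.695×10⁻¹⁰)·cos50° / (0.460)² = 12.82 V.

V ≈ 12.8 V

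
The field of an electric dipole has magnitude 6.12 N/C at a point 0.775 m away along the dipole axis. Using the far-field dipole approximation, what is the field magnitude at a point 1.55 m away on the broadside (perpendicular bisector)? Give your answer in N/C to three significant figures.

Dipole fields scale as 1/r³ in the far field.
The axial field is twice the equatorial field at the same r, so the geometry factor is 1/2.
E₂ = E₁ · (1/2) · (r₁/r₂)³ = 6.12 · 0.5 · (0.775/1.55)³.
(r₁/r₂)³ = (0.5)³ = 0.125.
E₂ ≈ 0.3825 N/C.

E ≈ 0.382 N/C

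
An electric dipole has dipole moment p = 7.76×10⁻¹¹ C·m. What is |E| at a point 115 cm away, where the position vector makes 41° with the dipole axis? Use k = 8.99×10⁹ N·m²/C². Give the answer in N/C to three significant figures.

At angle θ the dipole field magnitude is E = (kp/r³)·√(1 + 3cos²θ).
kp/r³ = (8.99×10⁹)(7.76×10⁻¹¹) / (1.15)³ = 0.4587 N/C.
√(1 + 3cos²41°) = √(1 + 3·0.5696) = √2.7088 ≈ 1.6458.
E ≈ 0.4587 × 1.646 = 0.7549 N/C.

E ≈ 0.755 N/C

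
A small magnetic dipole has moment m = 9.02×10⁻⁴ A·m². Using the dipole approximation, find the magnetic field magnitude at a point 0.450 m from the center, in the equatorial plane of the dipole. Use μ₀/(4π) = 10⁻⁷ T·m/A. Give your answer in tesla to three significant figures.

B ≈ 9.90×10⁻¹⁰ T

In the equatorial plane B = (μ₀/4π)·m/r³ (half the axial value).
B = (10⁻⁷)·(9.02×10⁻⁴) / (0.450)³ = 9.898×10⁻¹⁰ T.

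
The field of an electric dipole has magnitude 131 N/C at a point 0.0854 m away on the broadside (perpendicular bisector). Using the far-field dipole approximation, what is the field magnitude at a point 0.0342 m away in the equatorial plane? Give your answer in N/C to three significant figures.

E ≈ 2040 N/C

Dipole fields scale as 1/r³ in the far field; the geometry is the same at both points.
E₂ = E₁ · (r₁/r₂)³ = 131 · (0.0854/0.0342)³.
(r₁/r₂)³ = (2.497)³ = 15.57.
E₂ ≈ 2040 N/C.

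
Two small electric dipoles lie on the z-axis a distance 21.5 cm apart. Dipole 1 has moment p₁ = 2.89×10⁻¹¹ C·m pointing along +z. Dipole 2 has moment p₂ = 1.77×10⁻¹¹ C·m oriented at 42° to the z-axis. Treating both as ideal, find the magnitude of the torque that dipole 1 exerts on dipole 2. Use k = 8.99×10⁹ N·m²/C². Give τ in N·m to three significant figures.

τ ≈ 6.19×10⁻¹⁰ N·m

The second dipole sits on the axis of the first, so the field there is axial: E₁ = 2kp₁/r³ along +z.
E₁ = 2(8.99×10⁹)(2.89×10⁻¹¹)/(0.215)³ = 52.28 N/C.
Torque on the second dipole: τ = p₂ E₁ sinθ.
τ = (1.77×10⁻¹¹)(52.28)·sin42° = 6.192×10⁻¹⁰ N·m.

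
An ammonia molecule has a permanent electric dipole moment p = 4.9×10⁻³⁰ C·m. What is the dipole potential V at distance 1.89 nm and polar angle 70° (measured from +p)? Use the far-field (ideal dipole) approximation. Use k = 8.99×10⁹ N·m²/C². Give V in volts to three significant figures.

V ≈ 0.00422 V

The dipole potential is V = kp cosθ / r².
V = (8.99×10⁹)(4.90×10⁻³⁰)·cos70° / (1.89×10⁻⁹)² = 0.004218 V.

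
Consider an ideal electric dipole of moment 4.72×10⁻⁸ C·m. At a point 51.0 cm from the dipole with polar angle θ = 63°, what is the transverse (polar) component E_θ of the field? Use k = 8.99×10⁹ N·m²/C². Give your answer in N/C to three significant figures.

E_θ ≈ 2850 N/C

For a dipole, E_θ = (kp sinθ)/r³.
kp/r³ = (8.99×10⁹)(4.72×10⁻⁸)/(0.510)³ = 3199 N/C.
E_θ = 3199·sin63° = 2850 N/C.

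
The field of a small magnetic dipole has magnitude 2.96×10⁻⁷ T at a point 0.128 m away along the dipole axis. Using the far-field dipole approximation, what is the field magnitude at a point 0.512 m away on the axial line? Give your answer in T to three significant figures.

B ≈ 4.62×10⁻⁹ T

Dipole fields scale as 1/r³ in the far field; the geometry is the same at both points.
B₂ = B₁ · (r₁/r₂)³ = 2.96×10⁻⁷ · (0.128/0.512)³.
(r₁/r₂)³ = (0.25)³ = 0.01562.
B₂ ≈ 4.625×10⁻⁹ T.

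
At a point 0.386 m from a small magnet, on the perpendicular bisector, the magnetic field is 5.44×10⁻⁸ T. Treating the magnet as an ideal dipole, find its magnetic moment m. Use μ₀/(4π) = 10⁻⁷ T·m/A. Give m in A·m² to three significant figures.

In the equatorial plane B = (μ₀/4π)·m/r³, so m = Br³·4π/(μ₀).
m = (5.44×10⁻⁸)·(0.386)³ / (10⁻⁷) = 0.03129 A·m².

m ≈ 0.0313 A·m²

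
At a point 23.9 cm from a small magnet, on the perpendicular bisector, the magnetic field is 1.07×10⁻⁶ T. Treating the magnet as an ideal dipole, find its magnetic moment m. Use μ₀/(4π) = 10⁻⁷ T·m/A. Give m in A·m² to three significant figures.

m ≈ 0.146 A·m²

In the equatorial plane B = (μ₀/4π)·m/r³, so m = Br³·4π/(μ₀).
m = (1.07×10⁻⁶)·(0.239)³ / (10⁻⁷) = 0.1461 A·m².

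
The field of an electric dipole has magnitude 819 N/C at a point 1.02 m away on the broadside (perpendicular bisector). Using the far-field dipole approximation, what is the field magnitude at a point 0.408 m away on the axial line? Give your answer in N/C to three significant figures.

Dipole fields scale as 1/r³ in the far field.
The axial field is twice the equatorial field at the same r, so the geometry factor is 2/1.
E₂ = E₁ · (2/1) · (r₁/r₂)³ = 819 · 2 · (1.02/0.408)³.
(r₁/r₂)³ = (2.5)³ = 15.62.
E₂ ≈ 2.559×10⁴ N/C.

E ≈ 2.56×10⁴ N/C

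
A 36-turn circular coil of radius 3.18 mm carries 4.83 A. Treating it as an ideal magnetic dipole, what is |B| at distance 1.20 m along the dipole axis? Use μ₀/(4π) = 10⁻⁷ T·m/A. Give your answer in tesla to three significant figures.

m = NIA = NIπa² = 36·(4.83)·π·(0.00318)² = 0.005524 A·m².
On axis B = (μ₀/4π)·2m/r³.
B = 2·(10⁻⁷)·(0.005524) / (1.20)³ = 6.394×10⁻¹⁰ T.

B ≈ 6.39×10⁻¹⁰ T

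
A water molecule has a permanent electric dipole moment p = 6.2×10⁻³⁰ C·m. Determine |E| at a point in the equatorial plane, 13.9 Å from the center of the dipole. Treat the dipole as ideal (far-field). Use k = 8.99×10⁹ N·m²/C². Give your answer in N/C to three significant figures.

In the equatorial plane E = kp/r³.
E = (8.99×10⁹)(6.20×10⁻³⁰) / (1.39×10⁻⁹)³ = 2.075×10⁷ N/C.

E ≈ 2.08×10⁷ N/C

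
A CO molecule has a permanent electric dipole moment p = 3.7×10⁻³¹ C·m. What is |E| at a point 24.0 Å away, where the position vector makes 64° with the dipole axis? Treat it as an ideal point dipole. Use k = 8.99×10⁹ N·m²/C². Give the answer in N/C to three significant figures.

At angle θ the dipole field magnitude is E = (kp/r³)·√(1 + 3cos²θ).
kp/r³ = (8.99×10⁹)(3.70×10⁻³¹) / (2.40×10⁻⁹)³ = 2.406×10⁵ N/C.
√(1 + 3cos²64°) = √(1 + 3·0.1922) = √1.5765 ≈ 1.2556.
E ≈ 2.406×10⁵ × 1.256 = 3.021×10⁵ N/C.

E ≈ 3.02×10⁵ N/C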